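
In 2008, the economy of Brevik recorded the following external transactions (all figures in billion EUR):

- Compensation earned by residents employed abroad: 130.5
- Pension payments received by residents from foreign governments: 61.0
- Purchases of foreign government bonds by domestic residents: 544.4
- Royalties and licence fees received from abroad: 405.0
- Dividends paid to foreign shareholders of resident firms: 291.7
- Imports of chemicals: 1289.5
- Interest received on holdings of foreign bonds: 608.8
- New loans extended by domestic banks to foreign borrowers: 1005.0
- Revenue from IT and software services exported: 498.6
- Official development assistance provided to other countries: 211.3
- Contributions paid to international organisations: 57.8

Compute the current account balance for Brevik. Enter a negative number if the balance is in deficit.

Goods: -1289.5
Services: 405.0 + 498.6 = 903.6
Primary income: -291.7 + 130.5 + 608.8 = 447.6
Secondary income: -211.3 - 57.8 + 61.0 = -208.1
Current account = (-1289.5) + 903.6 + 447.6 + (-208.1) = -146.4
(Excluded from the current account — financial account: purchases of foreign government bonds by domestic residents 544.4, new loans extended by domestic banks to foreign borrowers 1005.0.)

-146.4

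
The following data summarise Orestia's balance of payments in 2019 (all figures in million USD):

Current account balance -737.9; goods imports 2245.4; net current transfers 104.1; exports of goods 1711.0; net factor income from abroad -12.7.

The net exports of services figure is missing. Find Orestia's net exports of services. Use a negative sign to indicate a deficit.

Current account = goods balance + services balance + net primary income + net secondary income
Sum of the known components = -443.0
Net exports of services = CA - (known components) = -737.9 - (-443.0) = -294.9

-294.9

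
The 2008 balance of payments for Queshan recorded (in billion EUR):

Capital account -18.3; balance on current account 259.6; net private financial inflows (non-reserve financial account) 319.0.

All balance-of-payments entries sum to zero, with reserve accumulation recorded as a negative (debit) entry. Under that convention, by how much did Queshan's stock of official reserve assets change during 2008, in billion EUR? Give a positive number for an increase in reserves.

560.3

Official reserve transactions balance = -(259.6 + (-18.3) + 319.0) = -560.3
An accumulation of reserves is recorded as a debit (negative entry), so the change in the stock of reserves is the negative of that balance.
Change in official reserves = -(-560.3) = 560.3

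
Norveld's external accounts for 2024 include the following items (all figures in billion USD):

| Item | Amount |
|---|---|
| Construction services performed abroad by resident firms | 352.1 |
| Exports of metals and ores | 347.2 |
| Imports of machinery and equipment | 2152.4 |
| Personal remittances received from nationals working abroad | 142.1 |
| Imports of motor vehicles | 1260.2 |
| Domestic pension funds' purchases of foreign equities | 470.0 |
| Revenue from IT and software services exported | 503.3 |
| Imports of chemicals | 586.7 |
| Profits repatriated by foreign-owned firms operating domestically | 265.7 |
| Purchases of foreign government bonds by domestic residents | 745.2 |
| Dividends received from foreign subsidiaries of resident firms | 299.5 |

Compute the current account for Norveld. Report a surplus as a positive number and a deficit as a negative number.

Goods: 347.2 - 586.7 - 1260.2 - 2152.4 = -3652.1
Services: 503.3 + 352.1 = 855.4
Primary income: -265.7 + 299.5 = 33.8
Secondary income: 142.1
Current account = (-3652.1) + 855.4 + 33.8 + 142.1 = -2620.8
(Excluded from the current account — financial account: domestic pension funds' purchases of foreign equities 470.0, purchases of foreign government bonds by domestic residents 745.2.)

-2620.8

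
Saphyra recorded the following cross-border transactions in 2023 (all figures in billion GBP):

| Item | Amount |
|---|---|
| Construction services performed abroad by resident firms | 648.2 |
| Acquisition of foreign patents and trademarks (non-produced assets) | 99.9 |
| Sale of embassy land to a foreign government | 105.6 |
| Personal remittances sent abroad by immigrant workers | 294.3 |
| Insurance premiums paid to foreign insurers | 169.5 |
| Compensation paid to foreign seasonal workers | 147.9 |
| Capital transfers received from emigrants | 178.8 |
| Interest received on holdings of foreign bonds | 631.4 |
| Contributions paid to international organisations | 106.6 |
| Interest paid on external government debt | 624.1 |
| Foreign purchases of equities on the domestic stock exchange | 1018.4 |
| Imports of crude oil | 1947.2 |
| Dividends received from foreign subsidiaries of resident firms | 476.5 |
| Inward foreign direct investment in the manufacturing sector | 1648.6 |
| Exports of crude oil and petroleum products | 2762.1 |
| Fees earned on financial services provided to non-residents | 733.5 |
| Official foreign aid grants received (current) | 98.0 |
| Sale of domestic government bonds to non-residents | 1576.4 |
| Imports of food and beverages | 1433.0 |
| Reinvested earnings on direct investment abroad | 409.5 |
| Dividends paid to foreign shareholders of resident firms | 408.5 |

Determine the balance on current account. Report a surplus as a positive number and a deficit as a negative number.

628.1

Goods: -1433.0 + 2762.1 - 1947.2 = -618.1
Services: 648.2 - 169.5 + 733.5 = 1212.2
Primary income: -147.9 + 631.4 - 624.1 + 409.5 + 476.5 - 408.5 = 336.9
Secondary income: -106.6 + 98.0 - 294.3 = -302.9
Current account = (-618.1) + 1212.2 + 336.9 + (-302.9) = 628.1
(Excluded from the current account — capital account: acquisition of foreign patents and trademarks (non-produced assets) 99.9, sale of embassy land to a foreign government 105.6, capital transfers received from emigrants 178.8; financial account: foreign purchases of equities on the domestic stock exchange 1018.4, inward foreign direct investment in the manufacturing sector 1648.6, sale of domestic government bonds to non-residents 1576.4.)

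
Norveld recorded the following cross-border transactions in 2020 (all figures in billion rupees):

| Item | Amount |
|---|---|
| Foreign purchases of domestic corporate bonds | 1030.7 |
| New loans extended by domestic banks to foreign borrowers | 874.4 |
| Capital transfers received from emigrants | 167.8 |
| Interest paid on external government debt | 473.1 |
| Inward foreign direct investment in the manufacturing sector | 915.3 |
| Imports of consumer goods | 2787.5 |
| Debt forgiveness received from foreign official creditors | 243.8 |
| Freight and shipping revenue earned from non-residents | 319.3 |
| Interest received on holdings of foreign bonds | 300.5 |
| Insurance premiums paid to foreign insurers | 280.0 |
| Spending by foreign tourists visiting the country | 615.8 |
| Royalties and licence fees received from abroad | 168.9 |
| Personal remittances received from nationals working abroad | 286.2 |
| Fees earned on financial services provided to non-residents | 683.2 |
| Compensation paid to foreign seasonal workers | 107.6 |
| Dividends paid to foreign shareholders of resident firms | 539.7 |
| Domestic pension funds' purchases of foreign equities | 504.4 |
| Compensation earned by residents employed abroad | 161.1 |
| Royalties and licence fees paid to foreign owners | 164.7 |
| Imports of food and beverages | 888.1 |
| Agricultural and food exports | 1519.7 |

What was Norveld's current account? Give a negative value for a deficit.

-1186.0

Goods: -888.1 - 2787.5 + 1519.7 = -2155.9
Services: 683.2 - 280.0 + 319.3 + 615.8 + 168.9 - 164.7 = 1342.5
Primary income: 161.1 - 107.6 + 300.5 - 473.1 - 539.7 = -658.8
Secondary income: 286.2
Current account = (-2155.9) + 1342.5 + (-658.8) + 286.2 = -1186.0
(Excluded from the current account — financial account: foreign purchases of domestic corporate bonds 1030.7, new loans extended by domestic banks to foreign borrowers 874.4, inward foreign direct investment in the manufacturing sector 915.3, domestic pension funds' purchases of foreign equities 504.4; capital account: capital transfers received from emigrants 167.8, debt forgiveness received from foreign official creditors 243.8.)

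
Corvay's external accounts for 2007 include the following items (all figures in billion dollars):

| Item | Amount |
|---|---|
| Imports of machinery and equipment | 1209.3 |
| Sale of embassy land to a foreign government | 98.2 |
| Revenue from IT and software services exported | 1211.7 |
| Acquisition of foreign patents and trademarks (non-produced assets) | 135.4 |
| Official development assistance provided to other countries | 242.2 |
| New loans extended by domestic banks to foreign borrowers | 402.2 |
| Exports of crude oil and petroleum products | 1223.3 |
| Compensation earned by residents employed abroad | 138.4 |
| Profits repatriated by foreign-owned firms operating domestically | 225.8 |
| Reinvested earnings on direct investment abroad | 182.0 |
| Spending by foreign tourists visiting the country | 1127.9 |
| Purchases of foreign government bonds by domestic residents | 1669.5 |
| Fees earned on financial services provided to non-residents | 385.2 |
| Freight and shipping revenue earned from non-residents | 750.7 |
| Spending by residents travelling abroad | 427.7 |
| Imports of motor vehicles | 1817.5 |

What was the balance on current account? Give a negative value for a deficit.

Goods: -1817.5 + 1223.3 - 1209.3 = -1803.5
Services: 1127.9 - 427.7 + 1211.7 + 750.7 + 385.2 = 3047.8
Primary income: 138.4 + 182.0 - 225.8 = 94.6
Secondary income: -242.2
Current account = (-1803.5) + 3047.8 + 94.6 + (-242.2) = 1096.7
(Excluded from the current account — capital account: sale of embassy land to a foreign government 98.2, acquisition of foreign patents and trademarks (non-produced assets) 135.4; financial account: new loans extended by domestic banks to foreign borrowers 402.2, purchases of foreign government bonds by domestic residents 1669.5.)

1096.7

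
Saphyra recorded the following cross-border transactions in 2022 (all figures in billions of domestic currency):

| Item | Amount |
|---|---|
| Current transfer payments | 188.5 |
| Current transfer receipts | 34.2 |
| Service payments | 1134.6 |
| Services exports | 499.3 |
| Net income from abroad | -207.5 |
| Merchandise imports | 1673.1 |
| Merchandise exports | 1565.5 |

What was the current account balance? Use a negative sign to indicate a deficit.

Goods balance = 1565.5 - 1673.1 = -107.6
Services balance = 499.3 - 1134.6 = -635.3
Trade balance (goods + services) = -107.6 + (-635.3) = -742.9
Net primary income = -207.5
Net secondary income = 34.2 - 188.5 = -154.3
Current account = -742.9 + (-207.5) + (-154.3) = -1104.7

-1104.7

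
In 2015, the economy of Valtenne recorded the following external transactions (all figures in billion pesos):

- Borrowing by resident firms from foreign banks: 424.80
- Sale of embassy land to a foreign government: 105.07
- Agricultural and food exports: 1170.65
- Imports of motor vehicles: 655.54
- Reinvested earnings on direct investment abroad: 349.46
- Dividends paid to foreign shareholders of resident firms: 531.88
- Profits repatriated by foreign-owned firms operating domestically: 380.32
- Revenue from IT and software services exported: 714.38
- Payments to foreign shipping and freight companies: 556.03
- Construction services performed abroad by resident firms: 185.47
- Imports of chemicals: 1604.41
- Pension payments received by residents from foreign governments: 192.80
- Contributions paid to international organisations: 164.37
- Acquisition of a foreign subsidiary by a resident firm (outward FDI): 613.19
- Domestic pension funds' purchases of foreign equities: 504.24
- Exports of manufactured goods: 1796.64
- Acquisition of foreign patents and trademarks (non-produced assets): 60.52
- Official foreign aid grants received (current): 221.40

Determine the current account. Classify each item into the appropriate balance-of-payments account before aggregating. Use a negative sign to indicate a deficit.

Goods: -655.54 + 1796.64 - 1604.41 + 1170.65 = 707.34
Services: 714.38 - 556.03 + 185.47 = 343.82
Primary income: -380.32 + 349.46 - 531.88 = -562.74
Secondary income: 192.80 + 221.40 - 164.37 = 249.83
Current account = 707.34 + 343.82 + (-562.74) + 249.83 = 738.25
(Excluded from the current account — financial account: borrowing by resident firms from foreign banks 424.80, acquisition of a foreign subsidiary by a resident firm (outward FDI) 613.19, domestic pension funds' purchases of foreign equities 504.24; capital account: sale of embassy land to a foreign government 105.07, acquisition of foreign patents and trademarks (non-produced assets) 60.52.)

738.25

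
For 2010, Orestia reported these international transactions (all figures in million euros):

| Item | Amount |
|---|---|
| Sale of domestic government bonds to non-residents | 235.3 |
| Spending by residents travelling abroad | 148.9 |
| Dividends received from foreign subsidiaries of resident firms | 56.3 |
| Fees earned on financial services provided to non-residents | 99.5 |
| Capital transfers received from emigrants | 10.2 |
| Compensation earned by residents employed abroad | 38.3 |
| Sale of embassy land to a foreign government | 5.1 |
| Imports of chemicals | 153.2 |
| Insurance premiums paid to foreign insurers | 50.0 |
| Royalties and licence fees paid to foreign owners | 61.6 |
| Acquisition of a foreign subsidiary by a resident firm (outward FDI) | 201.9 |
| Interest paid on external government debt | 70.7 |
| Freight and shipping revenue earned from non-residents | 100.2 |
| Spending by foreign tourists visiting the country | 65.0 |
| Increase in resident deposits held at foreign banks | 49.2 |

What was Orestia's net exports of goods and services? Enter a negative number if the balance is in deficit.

Goods: -153.2
Services: -148.9 + 99.5 - 50.0 + 100.2 - 61.6 + 65.0 = 4.2
Trade balance = -153.2 + 4.2 = -149.0
(Excluded from the trade balance — financial account: sale of domestic government bonds to non-residents 235.3, acquisition of a foreign subsidiary by a resident firm (outward FDI) 201.9, increase in resident deposits held at foreign banks 49.2; primary income: dividends received from foreign subsidiaries of resident firms 56.3, compensation earned by residents employed abroad 38.3, interest paid on external government debt 70.7; capital account: capital transfers received from emigrants 10.2, sale of embassy land to a foreign government 5.1.)

-149.0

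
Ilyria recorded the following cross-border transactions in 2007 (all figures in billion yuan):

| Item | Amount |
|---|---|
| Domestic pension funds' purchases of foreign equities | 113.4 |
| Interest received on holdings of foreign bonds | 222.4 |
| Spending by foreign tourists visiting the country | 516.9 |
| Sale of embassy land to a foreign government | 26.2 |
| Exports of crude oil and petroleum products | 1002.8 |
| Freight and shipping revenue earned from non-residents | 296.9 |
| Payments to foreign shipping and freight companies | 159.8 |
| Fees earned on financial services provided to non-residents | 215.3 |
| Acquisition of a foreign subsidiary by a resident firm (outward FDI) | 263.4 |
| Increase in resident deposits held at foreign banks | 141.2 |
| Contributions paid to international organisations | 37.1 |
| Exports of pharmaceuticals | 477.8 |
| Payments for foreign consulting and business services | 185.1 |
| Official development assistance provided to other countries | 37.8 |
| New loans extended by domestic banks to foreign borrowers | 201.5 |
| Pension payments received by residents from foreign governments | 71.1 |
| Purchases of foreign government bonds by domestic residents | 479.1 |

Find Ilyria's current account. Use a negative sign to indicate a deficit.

Goods: 477.8 + 1002.8 = 1480.6
Services: 215.3 - 185.1 + 296.9 + 516.9 - 159.8 = 684.2
Primary income: 222.4
Secondary income: 71.1 - 37.8 - 37.1 = -3.8
Current account = 1480.6 + 684.2 + 222.4 + (-3.8) = 2383.4
(Excluded from the current account — financial account: domestic pension funds' purchases of foreign equities 113.4, acquisition of a foreign subsidiary by a resident firm (outward FDI) 263.4, increase in resident deposits held at foreign banks 141.2, new loans extended by domestic banks to foreign borrowers 201.5, purchases of foreign government bonds by domestic residents 479.1; capital account: sale of embassy land to a foreign government 26.2.)

2383.4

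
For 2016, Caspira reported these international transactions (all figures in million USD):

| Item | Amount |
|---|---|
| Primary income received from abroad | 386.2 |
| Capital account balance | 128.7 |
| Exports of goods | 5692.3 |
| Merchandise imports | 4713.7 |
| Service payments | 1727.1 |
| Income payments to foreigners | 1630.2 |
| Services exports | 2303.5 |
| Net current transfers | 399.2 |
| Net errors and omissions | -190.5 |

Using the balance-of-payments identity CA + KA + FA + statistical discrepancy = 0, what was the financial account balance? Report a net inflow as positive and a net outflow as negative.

-648.4

Goods balance = 5692.3 - 4713.7 = 978.6
Services balance = 2303.5 - 1727.1 = 576.4
Trade balance (goods + services) = 978.6 + 576.4 = 1555.0
Net primary income = 386.2 - 1630.2 = -1244.0
Net secondary income = 399.2
Current account = 1555.0 + (-1244.0) + 399.2 = 710.2
Financial account = -(710.2 + 128.7 + (-190.5)) = -648.4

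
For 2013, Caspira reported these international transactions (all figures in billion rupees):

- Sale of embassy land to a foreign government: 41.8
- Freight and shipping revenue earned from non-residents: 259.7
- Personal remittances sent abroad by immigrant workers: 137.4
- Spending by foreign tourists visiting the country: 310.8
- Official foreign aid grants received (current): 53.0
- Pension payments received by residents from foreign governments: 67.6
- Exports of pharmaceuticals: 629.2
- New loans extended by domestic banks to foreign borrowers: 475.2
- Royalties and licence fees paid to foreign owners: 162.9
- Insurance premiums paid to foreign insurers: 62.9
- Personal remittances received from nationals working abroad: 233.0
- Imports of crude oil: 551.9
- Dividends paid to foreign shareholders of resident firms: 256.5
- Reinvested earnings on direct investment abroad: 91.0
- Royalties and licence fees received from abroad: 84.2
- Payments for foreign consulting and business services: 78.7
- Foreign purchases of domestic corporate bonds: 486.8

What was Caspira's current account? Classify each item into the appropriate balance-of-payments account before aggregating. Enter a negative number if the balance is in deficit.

478.2

Goods: 629.2 - 551.9 = 77.3
Services: -78.7 + 259.7 + 84.2 - 162.9 - 62.9 + 310.8 = 350.2
Primary income: -256.5 + 91.0 = -165.5
Secondary income: 67.6 + 233.0 - 137.4 + 53.0 = 216.2
Current account = 77.3 + 350.2 + (-165.5) + 216.2 = 478.2
(Excluded from the current account — capital account: sale of embassy land to a foreign government 41.8; financial account: new loans extended by domestic banks to foreign borrowers 475.2, foreign purchases of domestic corporate bonds 486.8.)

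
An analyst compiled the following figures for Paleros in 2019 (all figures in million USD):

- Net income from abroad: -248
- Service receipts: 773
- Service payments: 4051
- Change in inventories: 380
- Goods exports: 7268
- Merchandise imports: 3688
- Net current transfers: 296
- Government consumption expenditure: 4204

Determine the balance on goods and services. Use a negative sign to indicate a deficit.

Goods balance = 7268 - 3688 = 3580
Services balance = 773 - 4051 = -3278
Trade balance (goods + services) = 3580 + (-3278) = 302

302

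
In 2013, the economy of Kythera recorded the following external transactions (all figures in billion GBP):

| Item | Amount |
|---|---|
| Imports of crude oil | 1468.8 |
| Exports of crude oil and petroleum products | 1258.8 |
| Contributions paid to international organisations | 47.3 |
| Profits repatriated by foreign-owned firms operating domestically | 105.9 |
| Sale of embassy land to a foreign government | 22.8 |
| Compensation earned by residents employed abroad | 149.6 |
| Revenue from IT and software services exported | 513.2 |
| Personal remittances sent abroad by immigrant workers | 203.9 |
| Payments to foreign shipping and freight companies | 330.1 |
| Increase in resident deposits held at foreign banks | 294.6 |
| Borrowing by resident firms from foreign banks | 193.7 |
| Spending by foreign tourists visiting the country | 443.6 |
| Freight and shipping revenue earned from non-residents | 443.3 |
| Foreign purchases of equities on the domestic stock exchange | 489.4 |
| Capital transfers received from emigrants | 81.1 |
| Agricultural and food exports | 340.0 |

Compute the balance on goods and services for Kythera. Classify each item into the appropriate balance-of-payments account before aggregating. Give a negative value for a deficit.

1200.0

Goods: -1468.8 + 1258.8 + 340.0 = 130.0
Services: 513.2 + 443.6 - 330.1 + 443.3 = 1070.0
Trade balance = 130.0 + 1070.0 = 1200.0
(Excluded from the trade balance — secondary income: contributions paid to international organisations 47.3, personal remittances sent abroad by immigrant workers 203.9; primary income: profits repatriated by foreign-owned firms operating domestically 105.9, compensation earned by residents employed abroad 149.6; capital account: sale of embassy land to a foreign government 22.8, capital transfers received from emigrants 81.1; financial account: increase in resident deposits held at foreign banks 294.6, borrowing by resident firms from foreign banks 193.7, foreign purchases of equities on the domestic stock exchange 489.4.)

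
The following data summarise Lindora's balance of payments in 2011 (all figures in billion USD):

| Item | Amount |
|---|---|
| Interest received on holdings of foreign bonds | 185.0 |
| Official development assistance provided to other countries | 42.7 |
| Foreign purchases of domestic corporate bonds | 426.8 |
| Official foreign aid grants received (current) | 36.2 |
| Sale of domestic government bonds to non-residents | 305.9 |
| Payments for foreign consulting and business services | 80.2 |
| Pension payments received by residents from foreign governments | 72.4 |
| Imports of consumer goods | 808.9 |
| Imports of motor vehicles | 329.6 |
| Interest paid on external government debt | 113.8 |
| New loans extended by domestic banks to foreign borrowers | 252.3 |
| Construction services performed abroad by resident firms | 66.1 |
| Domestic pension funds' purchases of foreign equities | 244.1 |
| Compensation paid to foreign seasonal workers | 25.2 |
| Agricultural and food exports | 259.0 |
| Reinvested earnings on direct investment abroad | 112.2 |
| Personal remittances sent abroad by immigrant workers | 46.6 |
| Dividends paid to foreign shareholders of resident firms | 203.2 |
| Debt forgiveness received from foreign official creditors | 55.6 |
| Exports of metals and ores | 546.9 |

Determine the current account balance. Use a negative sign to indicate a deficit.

-372.4

Goods: 259.0 + 546.9 - 808.9 - 329.6 = -332.6
Services: 66.1 - 80.2 = -14.1
Primary income: 185.0 - 25.2 + 112.2 - 113.8 - 203.2 = -45.0
Secondary income: 72.4 - 42.7 + 36.2 - 46.6 = 19.3
Current account = (-332.6) + (-14.1) + (-45.0) + 19.3 = -372.4
(Excluded from the current account — financial account: foreign purchases of domestic corporate bonds 426.8, sale of domestic government bonds to non-residents 305.9, new loans extended by domestic banks to foreign borrowers 252.3, domestic pension funds' purchases of foreign equities 244.1; capital account: debt forgiveness received from foreign official creditors 55.6.)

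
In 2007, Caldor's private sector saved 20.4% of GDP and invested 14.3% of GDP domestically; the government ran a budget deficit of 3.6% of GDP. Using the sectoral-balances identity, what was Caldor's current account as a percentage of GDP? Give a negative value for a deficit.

2.5

By the sectoral-balances identity, CA = (S_private - I) + (T - G).
Private balance = 20.4 - 14.3 = 6.1
Government balance (T - G) = -3.6
CA = 6.1 + (-3.6) = 2.5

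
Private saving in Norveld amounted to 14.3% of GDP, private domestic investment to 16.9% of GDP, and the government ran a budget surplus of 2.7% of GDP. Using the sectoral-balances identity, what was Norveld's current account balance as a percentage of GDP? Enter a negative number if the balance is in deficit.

By the sectoral-balances identity, CA = (S_private - I) + (T - G).
Private balance = 14.3 - 16.9 = -2.6
Government balance (T - G) = 2.7
CA = -2.6 + 2.7 = 0.1

0.1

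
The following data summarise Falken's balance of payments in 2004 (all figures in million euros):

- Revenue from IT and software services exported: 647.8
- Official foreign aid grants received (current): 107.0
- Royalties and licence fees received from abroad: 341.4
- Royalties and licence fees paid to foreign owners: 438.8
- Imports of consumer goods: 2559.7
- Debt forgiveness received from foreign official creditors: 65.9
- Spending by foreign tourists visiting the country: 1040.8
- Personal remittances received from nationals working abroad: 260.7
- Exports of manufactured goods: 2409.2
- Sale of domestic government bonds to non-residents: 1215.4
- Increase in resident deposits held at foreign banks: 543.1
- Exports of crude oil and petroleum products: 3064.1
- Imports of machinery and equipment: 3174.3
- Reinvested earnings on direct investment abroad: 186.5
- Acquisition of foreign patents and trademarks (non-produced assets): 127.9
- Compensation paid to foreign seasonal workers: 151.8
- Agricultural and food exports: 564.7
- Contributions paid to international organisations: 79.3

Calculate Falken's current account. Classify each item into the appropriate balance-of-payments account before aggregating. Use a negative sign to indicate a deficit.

Goods: -3174.3 + 2409.2 - 2559.7 + 3064.1 + 564.7 = 304.0
Services: 341.4 + 647.8 - 438.8 + 1040.8 = 1591.2
Primary income: 186.5 - 151.8 = 34.7
Secondary income: 107.0 + 260.7 - 79.3 = 288.4
Current account = 304.0 + 1591.2 + 34.7 + 288.4 = 2218.3
(Excluded from the current account — capital account: debt forgiveness received from foreign official creditors 65.9, acquisition of foreign patents and trademarks (non-produced assets) 127.9; financial account: sale of domestic government bonds to non-residents 1215.4, increase in resident deposits held at foreign banks 543.1.)

2218.3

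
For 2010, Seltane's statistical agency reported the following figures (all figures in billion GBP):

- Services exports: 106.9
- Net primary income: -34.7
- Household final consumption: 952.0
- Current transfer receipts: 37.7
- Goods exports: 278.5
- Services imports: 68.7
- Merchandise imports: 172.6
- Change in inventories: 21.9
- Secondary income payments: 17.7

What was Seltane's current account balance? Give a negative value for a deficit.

Goods balance = 278.5 - 172.6 = 105.9
Services balance = 106.9 - 68.7 = 38.2
Trade balance (goods + services) = 105.9 + 38.2 = 144.1
Net primary income = -34.7
Net secondary income = 37.7 - 17.7 = 20.0
Current account = 144.1 + (-34.7) + 20.0 = 129.4

129.4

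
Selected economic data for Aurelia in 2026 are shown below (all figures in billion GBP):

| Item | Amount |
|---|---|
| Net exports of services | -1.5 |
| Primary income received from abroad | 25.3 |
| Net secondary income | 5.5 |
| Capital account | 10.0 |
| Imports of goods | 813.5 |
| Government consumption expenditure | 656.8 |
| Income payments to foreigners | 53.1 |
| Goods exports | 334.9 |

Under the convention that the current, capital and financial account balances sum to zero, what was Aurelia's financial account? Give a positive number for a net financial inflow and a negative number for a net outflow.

Goods balance = 334.9 - 813.5 = -478.6
Services balance = -1.5
Trade balance (goods + services) = -478.6 + (-1.5) = -480.1
Net primary income = 25.3 - 53.1 = -27.8
Net secondary income = 5.5
Current account = -480.1 + (-27.8) + 5.5 = -502.4
Financial account = -(-502.4 + 10.0) = 492.4

492.4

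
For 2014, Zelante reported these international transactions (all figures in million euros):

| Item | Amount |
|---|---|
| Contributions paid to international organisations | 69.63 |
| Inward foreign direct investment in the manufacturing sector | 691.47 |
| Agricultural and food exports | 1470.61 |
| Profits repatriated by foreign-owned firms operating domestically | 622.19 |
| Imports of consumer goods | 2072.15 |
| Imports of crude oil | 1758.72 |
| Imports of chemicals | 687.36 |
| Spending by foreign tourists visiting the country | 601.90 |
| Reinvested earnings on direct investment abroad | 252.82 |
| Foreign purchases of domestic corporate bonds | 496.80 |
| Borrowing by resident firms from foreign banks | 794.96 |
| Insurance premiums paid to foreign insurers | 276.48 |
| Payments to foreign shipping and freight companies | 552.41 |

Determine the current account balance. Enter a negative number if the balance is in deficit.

Goods: 1470.61 - 687.36 - 2072.15 - 1758.72 = -3047.62
Services: -552.41 + 601.90 - 276.48 = -226.99
Primary income: 252.82 - 622.19 = -369.37
Secondary income: -69.63
Current account = (-3047.62) + (-226.99) + (-369.37) + (-69.63) = -3713.61
(Excluded from the current account — financial account: inward foreign direct investment in the manufacturing sector 691.47, foreign purchases of domestic corporate bonds 496.80, borrowing by resident firms from foreign banks 794.96.)

-3713.61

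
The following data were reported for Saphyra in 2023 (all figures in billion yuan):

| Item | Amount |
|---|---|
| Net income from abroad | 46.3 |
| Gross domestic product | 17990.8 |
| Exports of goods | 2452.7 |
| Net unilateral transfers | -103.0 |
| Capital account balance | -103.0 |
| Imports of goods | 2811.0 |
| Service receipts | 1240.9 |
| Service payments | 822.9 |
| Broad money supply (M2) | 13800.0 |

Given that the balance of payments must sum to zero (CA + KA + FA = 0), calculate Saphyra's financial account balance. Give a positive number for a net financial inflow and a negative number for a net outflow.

Goods balance = 2452.7 - 2811.0 = -358.3
Services balance = 1240.9 - 822.9 = 418.0
Trade balance (goods + services) = -358.3 + 418.0 = 59.7
Net primary income = 46.3
Net secondary income = -103.0
Current account = 59.7 + 46.3 + (-103.0) = 3.0
Financial account = -(3.0 + (-103.0)) = 100.0

100.0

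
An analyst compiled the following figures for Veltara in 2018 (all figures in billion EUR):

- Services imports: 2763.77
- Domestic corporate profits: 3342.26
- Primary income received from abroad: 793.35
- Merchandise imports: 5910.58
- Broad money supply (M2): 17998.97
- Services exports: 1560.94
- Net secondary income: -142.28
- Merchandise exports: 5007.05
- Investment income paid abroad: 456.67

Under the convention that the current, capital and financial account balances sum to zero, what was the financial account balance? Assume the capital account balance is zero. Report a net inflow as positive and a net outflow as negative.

Goods balance = 5007.05 - 5910.58 = -903.53
Services balance = 1560.94 - 2763.77 = -1202.83
Trade balance (goods + services) = -903.53 + (-1202.83) = -2106.36
Net primary income = 793.35 - 456.67 = 336.68
Net secondary income = -142.28
Current account = -2106.36 + 336.68 + (-142.28) = -1911.96
Financial account = -(-1911.96) = 1911.96

1911.96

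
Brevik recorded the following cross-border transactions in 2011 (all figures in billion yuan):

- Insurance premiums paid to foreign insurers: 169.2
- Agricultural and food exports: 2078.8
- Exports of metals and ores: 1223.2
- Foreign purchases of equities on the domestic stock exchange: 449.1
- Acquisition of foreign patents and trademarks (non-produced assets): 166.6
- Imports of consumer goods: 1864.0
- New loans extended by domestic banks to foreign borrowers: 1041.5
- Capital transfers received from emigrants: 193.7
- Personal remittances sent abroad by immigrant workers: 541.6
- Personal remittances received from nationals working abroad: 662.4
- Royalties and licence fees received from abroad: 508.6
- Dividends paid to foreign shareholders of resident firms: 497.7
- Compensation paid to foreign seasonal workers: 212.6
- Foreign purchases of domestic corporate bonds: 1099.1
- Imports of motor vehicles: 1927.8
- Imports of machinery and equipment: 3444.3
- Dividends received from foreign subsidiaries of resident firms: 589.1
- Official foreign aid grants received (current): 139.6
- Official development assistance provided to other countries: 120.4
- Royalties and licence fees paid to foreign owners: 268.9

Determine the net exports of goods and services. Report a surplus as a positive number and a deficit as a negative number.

Goods: -1927.8 - 1864.0 + 1223.2 + 2078.8 - 3444.3 = -3934.1
Services: -268.9 + 508.6 - 169.2 = 70.5
Trade balance = -3934.1 + 70.5 = -3863.6
(Excluded from the trade balance — financial account: foreign purchases of equities on the domestic stock exchange 449.1, new loans extended by domestic banks to foreign borrowers 1041.5, foreign purchases of domestic corporate bonds 1099.1; capital account: acquisition of foreign patents and trademarks (non-produced assets) 166.6, capital transfers received from emigrants 193.7; secondary income: personal remittances sent abroad by immigrant workers 541.6, personal remittances received from nationals working abroad 662.4, official foreign aid grants received (current) 139.6, official development assistance provided to other countries 120.4; primary income: dividends paid to foreign shareholders of resident firms 497.7, compensation paid to foreign seasonal workers 212.6, dividends received from foreign subsidiaries of resident firms 589.1.)

-3863.6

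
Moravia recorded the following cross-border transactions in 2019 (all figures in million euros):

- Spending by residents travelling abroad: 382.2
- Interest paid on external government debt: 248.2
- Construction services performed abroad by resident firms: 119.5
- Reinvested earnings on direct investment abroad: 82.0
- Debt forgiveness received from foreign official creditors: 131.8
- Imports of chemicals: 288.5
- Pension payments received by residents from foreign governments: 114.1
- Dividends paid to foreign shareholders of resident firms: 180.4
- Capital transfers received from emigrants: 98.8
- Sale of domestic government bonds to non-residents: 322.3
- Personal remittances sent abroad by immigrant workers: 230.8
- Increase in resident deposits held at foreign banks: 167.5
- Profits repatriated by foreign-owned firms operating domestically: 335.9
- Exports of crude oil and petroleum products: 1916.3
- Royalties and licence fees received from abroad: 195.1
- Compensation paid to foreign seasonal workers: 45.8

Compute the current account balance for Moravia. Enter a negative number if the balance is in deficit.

Goods: 1916.3 - 288.5 = 1627.8
Services: 119.5 + 195.1 - 382.2 = -67.6
Primary income: -335.9 - 180.4 + 82.0 - 248.2 - 45.8 = -728.3
Secondary income: 114.1 - 230.8 = -116.7
Current account = 1627.8 + (-67.6) + (-728.3) + (-116.7) = 715.2
(Excluded from the current account — capital account: debt forgiveness received from foreign official creditors 131.8, capital transfers received from emigrants 98.8; financial account: sale of domestic government bonds to non-residents 322.3, increase in resident deposits held at foreign banks 167.5.)

715.2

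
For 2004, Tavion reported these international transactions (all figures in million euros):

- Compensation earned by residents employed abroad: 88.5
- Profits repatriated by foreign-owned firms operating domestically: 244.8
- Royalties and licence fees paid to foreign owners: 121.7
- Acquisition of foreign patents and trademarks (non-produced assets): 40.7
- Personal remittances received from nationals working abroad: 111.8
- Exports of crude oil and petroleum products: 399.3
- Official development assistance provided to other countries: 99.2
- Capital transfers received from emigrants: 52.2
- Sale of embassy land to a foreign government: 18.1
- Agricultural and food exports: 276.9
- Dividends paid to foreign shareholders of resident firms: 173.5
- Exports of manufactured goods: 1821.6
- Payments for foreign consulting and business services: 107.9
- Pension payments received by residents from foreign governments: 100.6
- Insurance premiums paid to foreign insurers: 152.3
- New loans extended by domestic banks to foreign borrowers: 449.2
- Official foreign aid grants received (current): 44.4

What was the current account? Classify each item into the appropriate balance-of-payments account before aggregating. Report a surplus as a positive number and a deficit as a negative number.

Goods: 276.9 + 399.3 + 1821.6 = 2497.8
Services: -107.9 - 152.3 - 121.7 = -381.9
Primary income: -173.5 - 244.8 + 88.5 = -329.8
Secondary income: 111.8 + 44.4 + 100.6 - 99.2 = 157.6
Current account = 2497.8 + (-381.9) + (-329.8) + 157.6 = 1943.7
(Excluded from the current account — capital account: acquisition of foreign patents and trademarks (non-produced assets) 40.7, capital transfers received from emigrants 52.2, sale of embassy land to a foreign government 18.1; financial account: new loans extended by domestic banks to foreign borrowers 449.2.)

1943.7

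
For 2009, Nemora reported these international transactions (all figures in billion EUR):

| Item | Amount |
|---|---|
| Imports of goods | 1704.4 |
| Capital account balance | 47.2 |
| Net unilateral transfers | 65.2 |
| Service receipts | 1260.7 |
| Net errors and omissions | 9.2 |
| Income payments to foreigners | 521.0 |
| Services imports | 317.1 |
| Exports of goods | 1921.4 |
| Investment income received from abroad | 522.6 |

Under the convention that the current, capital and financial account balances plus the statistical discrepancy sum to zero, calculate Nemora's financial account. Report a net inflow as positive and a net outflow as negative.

Goods balance = 1921.4 - 1704.4 = 217.0
Services balance = 1260.7 - 317.1 = 943.6
Trade balance (goods + services) = 217.0 + 943.6 = 1160.6
Net primary income = 522.6 - 521.0 = 1.6
Net secondary income = 65.2
Current account = 1160.6 + 1.6 + 65.2 = 1227.4
Financial account = -(1227.4 + 47.2 + 9.2) = -1283.8

-1283.8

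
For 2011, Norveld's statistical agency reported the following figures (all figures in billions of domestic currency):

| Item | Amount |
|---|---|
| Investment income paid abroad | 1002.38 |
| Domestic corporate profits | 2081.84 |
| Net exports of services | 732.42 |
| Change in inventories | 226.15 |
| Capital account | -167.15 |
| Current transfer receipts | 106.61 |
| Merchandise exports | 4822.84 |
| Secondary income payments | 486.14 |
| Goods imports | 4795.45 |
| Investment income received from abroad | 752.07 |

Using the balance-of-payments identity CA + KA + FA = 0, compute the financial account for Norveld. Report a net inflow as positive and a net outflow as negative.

Goods balance = 4822.84 - 4795.45 = 27.39
Services balance = 732.42
Trade balance (goods + services) = 27.39 + 732.42 = 759.81
Net primary income = 752.07 - 1002.38 = -250.31
Net secondary income = 106.61 - 486.14 = -379.53
Current account = 759.81 + (-250.31) + (-379.53) = 129.97
Financial account = -(129.97 + (-167.15)) = 37.18

37.18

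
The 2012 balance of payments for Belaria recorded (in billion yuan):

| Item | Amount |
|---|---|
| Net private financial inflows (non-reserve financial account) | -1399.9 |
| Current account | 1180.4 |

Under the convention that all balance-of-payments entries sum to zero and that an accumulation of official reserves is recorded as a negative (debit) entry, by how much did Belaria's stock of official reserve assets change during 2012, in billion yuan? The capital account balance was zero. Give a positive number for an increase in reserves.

-219.5

Official reserve transactions balance = -(1180.4 + (-1399.9)) = 219.5
An accumulation of reserves is recorded as a debit (negative entry), so the change in the stock of reserves is the negative of that balance.
Change in official reserves = -(219.5) = -219.5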